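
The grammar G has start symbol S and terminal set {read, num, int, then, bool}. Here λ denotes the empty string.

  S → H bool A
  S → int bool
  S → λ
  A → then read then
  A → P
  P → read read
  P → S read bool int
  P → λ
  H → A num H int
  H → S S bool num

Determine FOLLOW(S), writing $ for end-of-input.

{$, bool, int, num, read, then}

FIRST(S) = {λ, bool, int, num, read, then}  (via H bool A)
FIRST(P) = {λ, bool, int, num, read, then}  (via S read bool int)
FIRST(A) = {λ, bool, int, num, read, then}  (via P)
FIRST(H) = {bool, int, num, read, then}  (via A num H int, S S bool num)
FOLLOW(S) includes $ since S is the start symbol.
FOLLOW(S): in P→S read bool int, S is followed by read bool int with FIRST {read}; in H→S S bool num (occurrence 1), S is followed by S bool num with FIRST {bool, int, num, read, then}; in H→S S bool num (occurrence 2), S is followed by bool num with FIRST {bool}. Thus FOLLOW(S) = {$, bool, int, num, read, then}.
FOLLOW(A): in S→H bool A, the suffix after A is empty, so FOLLOW(A) ⊇ FOLLOW(S) = {$, bool, int, num, read, then}; in H→A num H int, A is followed by num H int with FIRST {num}. Thus FOLLOW(A) = {$, bool, int, num, read, then}.
FOLLOW(P): in A→P, the suffix after P is empty, so FOLLOW(P) ⊇ FOLLOW(A) = {$, bool, int, num, read, then}. Thus FOLLOW(P) = {$, bool, int, num, read, then}.
FOLLOW(H): in S→H bool A, H is followed by bool A with FIRST {bool}; in H→A num H int, H is followed by int with FIRST {int}. Thus FOLLOW(H) = {bool, int}.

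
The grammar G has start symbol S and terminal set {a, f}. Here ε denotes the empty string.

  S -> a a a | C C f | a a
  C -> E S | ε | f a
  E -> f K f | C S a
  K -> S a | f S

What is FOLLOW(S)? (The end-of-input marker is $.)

FIRST(S): from S->a a a we get {a}; from S->C C f we get {a, f}; from S->a a we get {a}. So FIRST(S) = {a, f}.
FIRST(K): from K->S a we get {a, f}; from K->f S we get {f}. So FIRST(K) = {a, f}.
FIRST(C): from C->E S we get {a, f}; from C->ε we get {ε}; from C->f a we get {f}. So FIRST(C) = {ε, a, f}.
FIRST(E): from E->f K f we get {f}; from E->C S a we get {a, f}. So FIRST(E) = {a, f}.
FOLLOW(S) includes $ since S is the start symbol.
FOLLOW(C): in S->C C f (occurrence 1), C is followed by C f with FIRST {a, f}; in S->C C f (occurrence 2), C is followed by f with FIRST {f}; in E->C S a, C is followed by S a with FIRST {a, f}. Thus FOLLOW(C) = {a, f}.
FOLLOW(E): in C->E S, E is followed by S with FIRST {a, f}. Thus FOLLOW(E) = {a, f}.
FOLLOW(K): in E->f K f, K is followed by f with FIRST {f}. Thus FOLLOW(K) = {f}.
FOLLOW(S): in C->E S, the suffix after S is empty, so FOLLOW(S) ⊇ FOLLOW(C) = {a, f}; in E->C S a, S is followed by a with FIRST {a}; in K->S a, S is followed by a with FIRST {a}; in K->f S, the suffix after S is empty, so FOLLOW(S) ⊇ FOLLOW(K) = {f}. Thus FOLLOW(S) = {$, a, f}.

{$, a, f}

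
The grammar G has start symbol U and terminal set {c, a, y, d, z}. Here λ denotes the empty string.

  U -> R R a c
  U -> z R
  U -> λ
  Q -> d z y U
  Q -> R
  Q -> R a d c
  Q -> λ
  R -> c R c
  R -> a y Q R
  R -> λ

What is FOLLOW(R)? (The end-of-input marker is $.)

{$, a, c}

FIRST(R): from R->c R c we get {c}; from R->a y Q R we get {a}; from R->λ we get {λ}. So FIRST(R) = {λ, a, c}.
FIRST(U): from U->R R a c we get {a, c}; from U->z R we get {z}; from U->λ we get {λ}. So FIRST(U) = {λ, a, c, z}.
FIRST(Q): from Q->d z y U we get {d}; from Q->R we get {λ, a, c}; from Q->R a d c we get {a, c}; from Q->λ we get {λ}. So FIRST(Q) = {λ, a, c, d}.
FOLLOW(U) includes $ since U is the start symbol.
FOLLOW(U): in Q->d z y U, the suffix after U is empty, so FOLLOW(U) ⊇ FOLLOW(Q) = {$, a, c}. Thus FOLLOW(U) = {$, a, c}.
FOLLOW(Q): in R->a y Q R, Q is followed by R with FIRST {λ, a, c}; in R->a y Q R, the suffix after Q is nullable, so FOLLOW(Q) ⊇ FOLLOW(R) = {$, a, c}. Thus FOLLOW(Q) = {$, a, c}.
FOLLOW(R): in U->R R a c (occurrence 1), R is followed by R a c with FIRST {a, c}; in U->R R a c (occurrence 2), R is followed by a c with FIRST {a}; in U->z R, the suffix after R is empty, so FOLLOW(R) ⊇ FOLLOW(U) = {$, a, c}; in Q->R, the suffix after R is empty, so FOLLOW(R) ⊇ FOLLOW(Q) = {$, a, c}; in Q->R a d c, R is followed by a d c with FIRST {a}; in R->c R c, R is followed by c with FIRST {c}; in R->a y Q R, the suffix after R is empty (adds nothing new). Thus FOLLOW(R) = {$, a, c}.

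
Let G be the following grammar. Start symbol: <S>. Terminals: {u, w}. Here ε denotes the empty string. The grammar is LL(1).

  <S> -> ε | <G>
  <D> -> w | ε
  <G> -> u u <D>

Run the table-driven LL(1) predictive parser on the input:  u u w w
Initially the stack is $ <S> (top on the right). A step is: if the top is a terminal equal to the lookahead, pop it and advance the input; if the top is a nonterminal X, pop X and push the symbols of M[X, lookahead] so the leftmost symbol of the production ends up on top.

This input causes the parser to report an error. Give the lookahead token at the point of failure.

step 1: stack=$ <S>  input=u u w w $  — expand <S> -> <G>
step 2: stack=$ <G>  input=u u w w $  — expand <G> -> u u <D>
step 3: stack=$ <D> u u  input=u u w w $  — match u
step 4: stack=$ <D> u  input=u w w $  — match u
step 5: stack=$ <D>  input=w w $  — expand <D> -> w
step 6: stack=$ w  input=w w $  — match w
step 7: stack=$  input=w $  — error: stack empty but input remains

w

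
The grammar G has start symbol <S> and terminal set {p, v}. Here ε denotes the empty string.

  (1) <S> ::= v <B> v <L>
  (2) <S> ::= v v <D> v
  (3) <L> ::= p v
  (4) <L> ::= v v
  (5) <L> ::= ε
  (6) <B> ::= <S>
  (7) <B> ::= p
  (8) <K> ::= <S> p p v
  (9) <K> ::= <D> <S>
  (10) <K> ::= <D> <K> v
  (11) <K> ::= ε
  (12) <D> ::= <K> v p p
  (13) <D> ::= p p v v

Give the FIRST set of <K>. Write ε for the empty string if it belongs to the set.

FIRST(<S>): from <S>::=v <B> v <L> we get {v}; from <S>::=v v <D> v we get {v}. So FIRST(<S>) = {v}.
FIRST(<L>): from <L>::=p v we get {p}; from <L>::=v v we get {v}; from <L>::=ε we get {ε}. So FIRST(<L>) = {ε, p, v}.
FIRST(<B>): from <B>::=<S> we get {v}; from <B>::=p we get {p}. So FIRST(<B>) = {p, v}.
FIRST(<K>): from <K>::=<S> p p v we get {v}; from <K>::=<D> <S> we get {p, v}; from <K>::=<D> <K> v we get {p, v}; from <K>::=ε we get {ε}. So FIRST(<K>) = {ε, p, v}.
FIRST(<D>): from <D>::=<K> v p p we get {p, v}; from <D>::=p p v v we get {p}. So FIRST(<D>) = {p, v}.

{ε, p, v}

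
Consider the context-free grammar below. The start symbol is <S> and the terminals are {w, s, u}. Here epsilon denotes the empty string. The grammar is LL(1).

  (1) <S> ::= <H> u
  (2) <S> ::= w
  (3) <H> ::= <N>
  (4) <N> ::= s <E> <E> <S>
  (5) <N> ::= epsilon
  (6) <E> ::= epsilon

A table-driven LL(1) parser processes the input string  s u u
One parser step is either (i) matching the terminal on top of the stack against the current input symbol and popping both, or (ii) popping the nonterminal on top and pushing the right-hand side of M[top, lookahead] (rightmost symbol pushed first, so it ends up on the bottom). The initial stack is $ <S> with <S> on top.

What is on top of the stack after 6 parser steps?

step 1: stack=$ <S>  input=s u u $  — expand <S> ::= <H> u
step 2: stack=$ u <H>  input=s u u $  — expand <H> ::= <N>
step 3: stack=$ u <N>  input=s u u $  — expand <N> ::= s <E> <E> <S>
step 4: stack=$ u <S> <E> <E> s  input=s u u $  — match s
step 5: stack=$ u <S> <E> <E>  input=u u $  — expand <E> ::= epsilon
step 6: stack=$ u <S> <E>  input=u u $  — expand <E> ::= epsilon
Stack after step 6: $ u <S> (top = <S>).

<S>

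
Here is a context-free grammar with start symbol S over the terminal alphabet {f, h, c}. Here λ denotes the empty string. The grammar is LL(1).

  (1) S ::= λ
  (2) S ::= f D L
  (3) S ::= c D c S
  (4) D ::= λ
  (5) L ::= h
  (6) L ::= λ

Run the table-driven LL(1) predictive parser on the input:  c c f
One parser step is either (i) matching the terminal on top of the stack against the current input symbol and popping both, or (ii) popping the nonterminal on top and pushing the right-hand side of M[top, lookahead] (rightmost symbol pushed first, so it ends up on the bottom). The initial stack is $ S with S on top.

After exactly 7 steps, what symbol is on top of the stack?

step 1: stack=$ S  input=c c f $  — expand S ::= c D c S
step 2: stack=$ S c D c  input=c c f $  — match c
step 3: stack=$ S c D  input=c f $  — expand D ::= λ
step 4: stack=$ S c  input=c f $  — match c
step 5: stack=$ S  input=f $  — expand S ::= f D L
step 6: stack=$ L D f  input=f $  — match f
step 7: stack=$ L D  input=$  — expand D ::= λ
Stack after step 7: $ L (top = L).

L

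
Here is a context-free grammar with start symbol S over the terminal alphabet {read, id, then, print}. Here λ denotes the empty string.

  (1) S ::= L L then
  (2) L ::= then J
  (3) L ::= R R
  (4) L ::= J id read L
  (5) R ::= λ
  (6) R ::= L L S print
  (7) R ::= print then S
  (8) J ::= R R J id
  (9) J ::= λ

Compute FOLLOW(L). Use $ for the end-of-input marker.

{id, print, then}

FIRST(S): from S::=L L then we get {id, print, then}. So FIRST(S) = {id, print, then}.
FIRST(L): from L::=then J we get {then}; from L::=R R we get {λ, id, print, then}; from L::=J id read L we get {id, print, then}. So FIRST(L) = {λ, id, print, then}.
FIRST(R): from R::=λ we get {λ}; from R::=L L S print we get {id, print, then}; from R::=print then S we get {print}. So FIRST(R) = {λ, id, print, then}.
FIRST(J): from J::=R R J id we get {id, print, then}; from J::=λ we get {λ}. So FIRST(J) = {λ, id, print, then}.
FOLLOW(S) includes $ since S is the start symbol.
FOLLOW(L): in S::=L L then (occurrence 1), L is followed by L then with FIRST {id, print, then}; in S::=L L then (occurrence 2), L is followed by then with FIRST {then}; in L::=J id read L, the suffix after L is empty (adds nothing new); in R::=L L S print (occurrence 1), L is followed by L S print with FIRST {id, print, then}; in R::=L L S print (occurrence 2), L is followed by S print with FIRST {id, print, then}. Thus FOLLOW(L) = {id, print, then}.
FOLLOW(R): in L::=R R (occurrence 1), R is followed by R with FIRST {λ, id, print, then}; in L::=R R (occurrence 1), the suffix after R is nullable, so FOLLOW(R) ⊇ FOLLOW(L) = {id, print, then}; in L::=R R (occurrence 2), the suffix after R is empty, so FOLLOW(R) ⊇ FOLLOW(L) = {id, print, then}; in J::=R R J id (occurrence 1), R is followed by R J id with FIRST {id, print, then}; in J::=R R J id (occurrence 2), R is followed by J id with FIRST {id, print, then}. Thus FOLLOW(R) = {id, print, then}.
FOLLOW(S): in R::=L L S print, S is followed by print with FIRST {print}; in R::=print then S, the suffix after S is empty, so FOLLOW(S) ⊇ FOLLOW(R) = {id, print, then}. Thus FOLLOW(S) = {$, id, print, then}.
FOLLOW(J): in L::=then J, the suffix after J is empty, so FOLLOW(J) ⊇ FOLLOW(L) = {id, print, then}; in L::=J id read L, J is followed by id read L with FIRST {id}; in J::=R R J id, J is followed by id with FIRST {id}. Thus FOLLOW(J) = {id, print, then}.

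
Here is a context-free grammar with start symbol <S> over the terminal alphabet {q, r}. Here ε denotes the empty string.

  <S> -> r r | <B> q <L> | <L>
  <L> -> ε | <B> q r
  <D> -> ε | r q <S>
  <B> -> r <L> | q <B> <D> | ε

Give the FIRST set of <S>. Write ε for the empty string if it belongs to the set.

{ε, q, r}

FIRST(<D>): from <D>->ε we get {ε}; from <D>->r q <S> we get {r}. So FIRST(<D>) = {ε, r}.
FIRST(<B>): from <B>->r <L> we get {r}; from <B>->q <B> <D> we get {q}; from <B>->ε we get {ε}. So FIRST(<B>) = {ε, q, r}.
FIRST(<L>): from <L>->ε we get {ε}; from <L>-><B> q r we get {q, r}. So FIRST(<L>) = {ε, q, r}.
FIRST(<S>): from <S>->r r we get {r}; from <S>-><B> q <L> we get {q, r}; from <S>-><L> we get {ε, q, r}. So FIRST(<S>) = {ε, q, r}.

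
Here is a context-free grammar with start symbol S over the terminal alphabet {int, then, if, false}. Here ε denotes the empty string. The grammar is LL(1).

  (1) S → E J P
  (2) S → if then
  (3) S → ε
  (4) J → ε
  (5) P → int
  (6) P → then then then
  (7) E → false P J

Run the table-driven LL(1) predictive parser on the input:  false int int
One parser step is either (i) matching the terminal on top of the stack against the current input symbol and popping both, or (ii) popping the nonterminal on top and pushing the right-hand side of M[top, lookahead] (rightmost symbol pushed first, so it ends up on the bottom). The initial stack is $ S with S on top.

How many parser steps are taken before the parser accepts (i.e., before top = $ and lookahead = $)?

step 1: stack=$ S  input=false int int $  — expand S → E J P
step 2: stack=$ P J E  input=false int int $  — expand E → false P J
step 3: stack=$ P J J P false  input=false int int $  — match false
step 4: stack=$ P J J P  input=int int $  — expand P → int
step 5: stack=$ P J J int  input=int int $  — match int
step 6: stack=$ P J J  input=int $  — expand J → ε
step 7: stack=$ P J  input=int $  — expand J → ε
step 8: stack=$ P  input=int $  — expand P → int
step 9: stack=$ int  input=int $  — match int
Accept reached after 9 steps.

9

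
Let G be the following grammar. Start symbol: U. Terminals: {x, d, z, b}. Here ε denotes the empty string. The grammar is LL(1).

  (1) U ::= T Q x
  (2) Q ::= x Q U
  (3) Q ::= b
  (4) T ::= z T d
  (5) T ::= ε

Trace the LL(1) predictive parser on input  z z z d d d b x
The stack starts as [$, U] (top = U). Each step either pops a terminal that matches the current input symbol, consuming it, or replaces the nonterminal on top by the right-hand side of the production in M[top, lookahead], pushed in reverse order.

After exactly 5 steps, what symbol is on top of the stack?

T

step 1: stack=$ U  input=z z z d d d b x $  — expand U ::= T Q x
step 2: stack=$ x Q T  input=z z z d d d b x $  — expand T ::= z T d
step 3: stack=$ x Q d T z  input=z z z d d d b x $  — match z
step 4: stack=$ x Q d T  input=z z d d d b x $  — expand T ::= z T d
step 5: stack=$ x Q d d T z  input=z z d d d b x $  — match z
Stack after step 5: $ x Q d d T (top = T).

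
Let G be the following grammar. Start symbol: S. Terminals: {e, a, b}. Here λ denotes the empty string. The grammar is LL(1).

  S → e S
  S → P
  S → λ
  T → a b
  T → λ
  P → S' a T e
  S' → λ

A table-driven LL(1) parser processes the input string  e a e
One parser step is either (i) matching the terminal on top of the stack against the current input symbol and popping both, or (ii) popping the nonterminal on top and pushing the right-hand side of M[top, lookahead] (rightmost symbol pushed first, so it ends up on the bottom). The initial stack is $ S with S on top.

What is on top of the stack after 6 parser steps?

T

     Stack       Input    Action
  1  $ S         e a e $  expand S → e S
  2  $ S e       e a e $  match e
  3  $ S         a e $    expand S → P
  4  $ P         a e $    expand P → S' a T e
  5  $ e T a S'  a e $    expand S' → λ
  6  $ e T a     a e $    match a
Stack after step 6: $ e T (top = T).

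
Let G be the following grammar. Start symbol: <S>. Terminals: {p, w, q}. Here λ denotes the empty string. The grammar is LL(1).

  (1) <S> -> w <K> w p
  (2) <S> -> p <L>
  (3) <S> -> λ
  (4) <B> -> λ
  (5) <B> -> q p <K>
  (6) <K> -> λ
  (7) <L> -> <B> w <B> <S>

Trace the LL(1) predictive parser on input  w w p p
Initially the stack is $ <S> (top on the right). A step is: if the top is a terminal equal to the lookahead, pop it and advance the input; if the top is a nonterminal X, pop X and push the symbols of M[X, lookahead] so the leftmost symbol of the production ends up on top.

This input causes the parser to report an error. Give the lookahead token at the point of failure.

     Stack        Input      Action
  1  $ <S>        w w p p $  expand <S> -> w <K> w p
  2  $ p w <K> w  w w p p $  match w
  3  $ p w <K>    w p p $    expand <K> -> λ
  4  $ p w        w p p $    match w
  5  $ p          p p $      match p
  6  $            p $        error: stack empty but input remains

p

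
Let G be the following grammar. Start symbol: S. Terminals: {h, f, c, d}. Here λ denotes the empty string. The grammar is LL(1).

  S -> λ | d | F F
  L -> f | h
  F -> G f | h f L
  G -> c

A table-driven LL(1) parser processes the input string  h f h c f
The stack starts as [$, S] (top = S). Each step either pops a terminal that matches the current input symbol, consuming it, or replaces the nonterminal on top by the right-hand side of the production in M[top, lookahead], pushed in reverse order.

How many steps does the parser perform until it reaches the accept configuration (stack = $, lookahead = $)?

10

      Stack      Input        Action
   1  $ S        h f h c f $  expand S -> F F
   2  $ F F      h f h c f $  expand F -> h f L
   3  $ F L f h  h f h c f $  match h
   4  $ F L f    f h c f $    match f
   5  $ F L      h c f $      expand L -> h
   6  $ F h      h c f $      match h
   7  $ F        c f $        expand F -> G f
   8  $ f G      c f $        expand G -> c
   9  $ f c      c f $        match c
  10  $ f        f $          match f
Accept reached after 10 steps.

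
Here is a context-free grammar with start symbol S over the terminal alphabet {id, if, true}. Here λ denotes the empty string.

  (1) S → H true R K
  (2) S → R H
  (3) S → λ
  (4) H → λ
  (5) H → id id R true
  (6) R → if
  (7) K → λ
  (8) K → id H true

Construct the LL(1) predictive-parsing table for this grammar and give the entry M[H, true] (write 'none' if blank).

H → λ

FIRST(H): from H→λ we get {λ}; from H→id id R true we get {id}. So FIRST(H) = {λ, id}.
FIRST(R): from R→if we get {if}. So FIRST(R) = {if}.
FIRST(K): from K→λ we get {λ}; from K→id H true we get {id}. So FIRST(K) = {λ, id}.
FIRST(S): from S→H true R K we get {id, true}; from S→R H we get {if}; from S→λ we get {λ}. So FIRST(S) = {λ, id, if, true}.
FOLLOW(S) includes $ since S is the start symbol.
FOLLOW(S): S appears on no right-hand side. Thus FOLLOW(S) = {$}.
FOLLOW(H): in S→H true R K, H is followed by true R K with FIRST {true}; in S→R H, the suffix after H is empty, so FOLLOW(H) ⊇ FOLLOW(S) = {$}; in K→id H true, H is followed by true with FIRST {true}. Thus FOLLOW(H) = {$, true}.
For H → λ: FIRST(λ) = {λ}, so it goes in M[H, t] for t ∈ {}; since λ ∈ FIRST, also for every t ∈ FOLLOW(H) = {$, true}.
For H → id id R true: FIRST(id id R true) = {id}, so it goes in M[H, t] for t ∈ {id}.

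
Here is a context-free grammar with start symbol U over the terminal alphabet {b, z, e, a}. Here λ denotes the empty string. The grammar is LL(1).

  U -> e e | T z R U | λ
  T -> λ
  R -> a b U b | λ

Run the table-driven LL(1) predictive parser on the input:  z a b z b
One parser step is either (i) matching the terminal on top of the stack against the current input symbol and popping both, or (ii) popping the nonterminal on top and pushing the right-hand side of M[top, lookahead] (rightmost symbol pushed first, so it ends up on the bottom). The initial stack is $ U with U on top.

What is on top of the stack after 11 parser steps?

      Stack          Input        Action
   1  $ U            z a b z b $  expand U -> T z R U
   2  $ U R z T      z a b z b $  expand T -> λ
   3  $ U R z        z a b z b $  match z
   4  $ U R          a b z b $    expand R -> a b U b
   5  $ U b U b a    a b z b $    match a
   6  $ U b U b      b z b $      match b
   7  $ U b U        z b $        expand U -> T z R U
   8  $ U b U R z T  z b $        expand T -> λ
   9  $ U b U R z    z b $        match z
  10  $ U b U R      b $          expand R -> λ
  11  $ U b U        b $          expand U -> λ
Stack after step 11: $ U b (top = b).

b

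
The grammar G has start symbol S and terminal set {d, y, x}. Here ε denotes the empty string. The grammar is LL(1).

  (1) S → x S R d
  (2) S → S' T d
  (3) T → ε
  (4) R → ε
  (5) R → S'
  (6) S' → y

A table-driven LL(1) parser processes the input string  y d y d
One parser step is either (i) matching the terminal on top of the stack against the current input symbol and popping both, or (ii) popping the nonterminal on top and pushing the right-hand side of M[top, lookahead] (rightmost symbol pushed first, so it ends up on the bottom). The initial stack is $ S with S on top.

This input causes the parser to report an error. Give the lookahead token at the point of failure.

y

     Stack     Input      Action
  1  $ S       y d y d $  expand S → S' T d
  2  $ d T S'  y d y d $  expand S' → y
  3  $ d T y   y d y d $  match y
  4  $ d T     d y d $    expand T → ε
  5  $ d       d y d $    match d
  6  $         y d $      error: stack empty but input remains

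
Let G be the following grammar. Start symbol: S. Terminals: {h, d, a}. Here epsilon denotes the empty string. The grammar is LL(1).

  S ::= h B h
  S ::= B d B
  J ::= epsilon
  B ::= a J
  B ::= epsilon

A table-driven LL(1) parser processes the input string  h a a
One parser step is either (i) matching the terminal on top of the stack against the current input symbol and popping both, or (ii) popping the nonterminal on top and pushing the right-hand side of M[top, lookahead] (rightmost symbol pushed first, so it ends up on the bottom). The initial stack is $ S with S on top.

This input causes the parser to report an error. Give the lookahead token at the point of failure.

a

     Stack    Input    Action
  1  $ S      h a a $  expand S ::= h B h
  2  $ h B h  h a a $  match h
  3  $ h B    a a $    expand B ::= a J
  4  $ h J a  a a $    match a
  5  $ h J    a $      error: M[J, a] is empty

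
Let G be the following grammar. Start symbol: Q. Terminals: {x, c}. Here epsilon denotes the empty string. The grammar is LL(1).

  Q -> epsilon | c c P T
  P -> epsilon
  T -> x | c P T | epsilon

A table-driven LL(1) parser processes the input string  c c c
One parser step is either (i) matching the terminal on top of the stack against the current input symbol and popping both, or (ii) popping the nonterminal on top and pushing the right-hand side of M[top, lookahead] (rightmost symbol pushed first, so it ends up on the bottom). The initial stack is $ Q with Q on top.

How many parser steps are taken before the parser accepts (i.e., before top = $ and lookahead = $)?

8

     Stack      Input    Action
  1  $ Q        c c c $  expand Q -> c c P T
  2  $ T P c c  c c c $  match c
  3  $ T P c    c c $    match c
  4  $ T P      c $      expand P -> epsilon
  5  $ T        c $      expand T -> c P T
  6  $ T P c    c $      match c
  7  $ T P      $        expand P -> epsilon
  8  $ T        $        expand T -> epsilon
Accept reached after 8 steps.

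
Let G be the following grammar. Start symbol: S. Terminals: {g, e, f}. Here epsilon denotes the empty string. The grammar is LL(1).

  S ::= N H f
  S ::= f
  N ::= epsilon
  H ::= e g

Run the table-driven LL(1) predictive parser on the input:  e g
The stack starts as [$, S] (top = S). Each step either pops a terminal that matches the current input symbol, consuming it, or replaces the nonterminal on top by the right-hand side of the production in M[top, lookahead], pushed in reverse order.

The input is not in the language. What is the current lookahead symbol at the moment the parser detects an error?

step 1: stack=$ S  input=e g $  — expand S ::= N H f
step 2: stack=$ f H N  input=e g $  — expand N ::= epsilon
step 3: stack=$ f H  input=e g $  — expand H ::= e g
step 4: stack=$ f g e  input=e g $  — match e
step 5: stack=$ f g  input=g $  — match g
step 6: stack=$ f  input=$  — error: top is terminal f but lookahead is $

$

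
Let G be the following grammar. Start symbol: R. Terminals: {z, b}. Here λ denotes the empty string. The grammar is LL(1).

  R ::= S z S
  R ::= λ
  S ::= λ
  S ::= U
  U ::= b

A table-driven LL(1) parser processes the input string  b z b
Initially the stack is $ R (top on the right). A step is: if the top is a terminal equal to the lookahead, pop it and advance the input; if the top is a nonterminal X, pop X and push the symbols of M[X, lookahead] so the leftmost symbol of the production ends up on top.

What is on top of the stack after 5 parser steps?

     Stack    Input    Action
  1  $ R      b z b $  expand R ::= S z S
  2  $ S z S  b z b $  expand S ::= U
  3  $ S z U  b z b $  expand U ::= b
  4  $ S z b  b z b $  match b
  5  $ S z    z b $    match z
Stack after step 5: $ S (top = S).

S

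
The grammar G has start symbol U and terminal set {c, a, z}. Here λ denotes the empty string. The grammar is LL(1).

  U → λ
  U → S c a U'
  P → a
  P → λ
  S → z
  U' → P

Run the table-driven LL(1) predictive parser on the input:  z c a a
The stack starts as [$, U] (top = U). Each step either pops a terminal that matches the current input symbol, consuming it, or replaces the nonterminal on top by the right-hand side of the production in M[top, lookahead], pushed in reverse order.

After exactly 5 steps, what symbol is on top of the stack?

step 1: stack=$ U  input=z c a a $  — expand U → S c a U'
step 2: stack=$ U' a c S  input=z c a a $  — expand S → z
step 3: stack=$ U' a c z  input=z c a a $  — match z
step 4: stack=$ U' a c  input=c a a $  — match c
step 5: stack=$ U' a  input=a a $  — match a
Stack after step 5: $ U' (top = U').

U'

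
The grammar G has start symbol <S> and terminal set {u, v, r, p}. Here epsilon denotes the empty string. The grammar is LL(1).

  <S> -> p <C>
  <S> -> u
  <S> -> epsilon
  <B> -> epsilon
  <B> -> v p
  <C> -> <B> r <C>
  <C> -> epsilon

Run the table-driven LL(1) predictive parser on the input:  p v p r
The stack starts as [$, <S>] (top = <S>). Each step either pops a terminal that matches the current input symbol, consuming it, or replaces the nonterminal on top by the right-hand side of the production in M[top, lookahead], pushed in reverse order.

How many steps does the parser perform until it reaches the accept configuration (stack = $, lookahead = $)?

     Stack        Input      Action
  1  $ <S>        p v p r $  expand <S> -> p <C>
  2  $ <C> p      p v p r $  match p
  3  $ <C>        v p r $    expand <C> -> <B> r <C>
  4  $ <C> r <B>  v p r $    expand <B> -> v p
  5  $ <C> r p v  v p r $    match v
  6  $ <C> r p    p r $      match p
  7  $ <C> r      r $        match r
  8  $ <C>        $          expand <C> -> epsilon
Accept reached after 8 steps.

8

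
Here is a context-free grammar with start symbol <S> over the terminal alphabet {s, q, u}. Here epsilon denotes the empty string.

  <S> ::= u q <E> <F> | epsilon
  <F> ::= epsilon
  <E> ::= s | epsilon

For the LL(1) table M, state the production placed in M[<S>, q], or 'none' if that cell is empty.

none

FIRST(<S>) = {epsilon, u}
FIRST(<F>) = {epsilon}
FIRST(<E>) = {epsilon, s}
FOLLOW(<S>) includes $ since <S> is the start symbol.
FOLLOW(<S>): <S> appears on no right-hand side. Thus FOLLOW(<S>) = {$}.
For <S> ::= u q <E> <F>: FIRST(u q <E> <F>) = {u}, so it goes in M[<S>, t] for t ∈ {u}.
For <S> ::= epsilon: FIRST(epsilon) = {epsilon}, so it goes in M[<S>, t] for t ∈ {}; since epsilon ∈ FIRST, also for every t ∈ FOLLOW(<S>) = {$}.
None of these place a production in M[<S>, q].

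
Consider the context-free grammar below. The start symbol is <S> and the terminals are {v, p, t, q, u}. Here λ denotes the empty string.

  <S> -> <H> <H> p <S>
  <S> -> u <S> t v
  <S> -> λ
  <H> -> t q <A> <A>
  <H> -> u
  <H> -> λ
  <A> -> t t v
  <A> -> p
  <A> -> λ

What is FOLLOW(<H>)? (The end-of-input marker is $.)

{p, t, u}

FIRST(<H>): from <H>->t q <A> <A> we get {t}; from <H>->u we get {u}; from <H>->λ we get {λ}. So FIRST(<H>) = {λ, t, u}.
FIRST(<A>): from <A>->t t v we get {t}; from <A>->p we get {p}; from <A>->λ we get {λ}. So FIRST(<A>) = {λ, p, t}.
FIRST(<S>): from <S>-><H> <H> p <S> we get {p, t, u}; from <S>->u <S> t v we get {u}; from <S>->λ we get {λ}. So FIRST(<S>) = {λ, p, t, u}.
FOLLOW(<S>) includes $ since <S> is the start symbol.
FOLLOW(<S>): in <S>-><H> <H> p <S>, the suffix after <S> is empty (adds nothing new); in <S>->u <S> t v, <S> is followed by t v with FIRST {t}. Thus FOLLOW(<S>) = {$, t}.
FOLLOW(<H>): in <S>-><H> <H> p <S> (occurrence 1), <H> is followed by <H> p <S> with FIRST {p, t, u}; in <S>-><H> <H> p <S> (occurrence 2), <H> is followed by p <S> with FIRST {p}. Thus FOLLOW(<H>) = {p, t, u}.
FOLLOW(<A>): in <H>->t q <A> <A> (occurrence 1), <A> is followed by <A> with FIRST {λ, p, t}; in <H>->t q <A> <A> (occurrence 1), the suffix after <A> is nullable, so FOLLOW(<A>) ⊇ FOLLOW(<H>) = {p, t, u}; in <H>->t q <A> <A> (occurrence 2), the suffix after <A> is empty, so FOLLOW(<A>) ⊇ FOLLOW(<H>) = {p, t, u}. Thus FOLLOW(<A>) = {p, t, u}.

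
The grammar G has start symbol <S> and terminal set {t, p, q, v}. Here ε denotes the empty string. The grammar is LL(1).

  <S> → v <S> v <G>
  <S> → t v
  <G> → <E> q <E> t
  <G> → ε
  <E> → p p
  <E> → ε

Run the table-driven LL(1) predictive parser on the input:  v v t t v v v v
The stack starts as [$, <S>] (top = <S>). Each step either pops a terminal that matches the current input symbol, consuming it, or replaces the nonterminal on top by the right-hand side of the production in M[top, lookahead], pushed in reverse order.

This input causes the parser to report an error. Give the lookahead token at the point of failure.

t

     Stack                Input              Action
  1  $ <S>                v v t t v v v v $  expand <S> → v <S> v <G>
  2  $ <G> v <S> v        v v t t v v v v $  match v
  3  $ <G> v <S>          v t t v v v v $    expand <S> → v <S> v <G>
  4  $ <G> v <G> v <S> v  v t t v v v v $    match v
  5  $ <G> v <G> v <S>    t t v v v v $      expand <S> → t v
  6  $ <G> v <G> v v t    t t v v v v $      match t
  7  $ <G> v <G> v v      t v v v v $        error: top is terminal v but lookahead is t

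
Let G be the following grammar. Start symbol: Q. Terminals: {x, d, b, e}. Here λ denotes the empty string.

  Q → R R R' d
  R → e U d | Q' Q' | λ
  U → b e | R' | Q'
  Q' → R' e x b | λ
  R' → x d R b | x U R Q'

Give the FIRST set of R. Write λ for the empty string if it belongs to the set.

FIRST(R') = {x}
FIRST(Q') = {λ, x}  (via R' e x b)
FIRST(R) = {λ, e, x}  (via Q' Q')
FIRST(U) = {λ, b, x}  (via R', Q')
FIRST(Q) = {e, x}  (via R R R' d)

{λ, e, x}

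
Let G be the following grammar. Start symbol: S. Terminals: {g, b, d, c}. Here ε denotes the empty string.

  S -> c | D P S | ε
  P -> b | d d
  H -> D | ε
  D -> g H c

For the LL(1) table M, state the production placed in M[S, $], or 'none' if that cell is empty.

S -> ε

FIRST(P) = {b, d}
FIRST(D) = {g}
FIRST(S) = {ε, c, g}  (via D P S)
FIRST(H) = {ε, g}  (via D)
FOLLOW(S) includes $ since S is the start symbol.
FOLLOW(S): in S->D P S, the suffix after S is empty (adds nothing new). Thus FOLLOW(S) = {$}.
For S -> c: FIRST(c) = {c}, so it goes in M[S, t] for t ∈ {c}.
For S -> D P S: FIRST(D P S) = {g}, so it goes in M[S, t] for t ∈ {g}.
For S -> ε: FIRST(ε) = {ε}, so it goes in M[S, t] for t ∈ {}; since ε ∈ FIRST, also for every t ∈ FOLLOW(S) = {$}.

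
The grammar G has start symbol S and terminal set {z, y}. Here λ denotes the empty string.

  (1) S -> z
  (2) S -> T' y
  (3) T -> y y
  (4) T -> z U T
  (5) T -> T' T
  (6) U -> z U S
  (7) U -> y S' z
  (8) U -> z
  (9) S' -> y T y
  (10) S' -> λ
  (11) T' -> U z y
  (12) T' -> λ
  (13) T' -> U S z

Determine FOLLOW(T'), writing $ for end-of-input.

FIRST(U): from U->z U S we get {z}; from U->y S' z we get {y}; from U->z we get {z}. So FIRST(U) = {y, z}.
FIRST(S'): from S'->y T y we get {y}; from S'->λ we get {λ}. So FIRST(S') = {λ, y}.
FIRST(T'): from T'->U z y we get {y, z}; from T'->λ we get {λ}; from T'->U S z we get {y, z}. So FIRST(T') = {λ, y, z}.
FIRST(S): from S->z we get {z}; from S->T' y we get {y, z}. So FIRST(S) = {y, z}.
FIRST(T): from T->y y we get {y}; from T->z U T we get {z}; from T->T' T we get {y, z}. So FIRST(T) = {y, z}.
FOLLOW(S) includes $ since S is the start symbol.
FOLLOW(T): in T->z U T, the suffix after T is empty (adds nothing new); in T->T' T, the suffix after T is empty (adds nothing new); in S'->y T y, T is followed by y with FIRST {y}. Thus FOLLOW(T) = {y}.
FOLLOW(U): in T->z U T, U is followed by T with FIRST {y, z}; in U->z U S, U is followed by S with FIRST {y, z}; in T'->U z y, U is followed by z y with FIRST {z}; in T'->U S z, U is followed by S z with FIRST {y, z}. Thus FOLLOW(U) = {y, z}.
FOLLOW(S): in U->z U S, the suffix after S is empty, so FOLLOW(S) ⊇ FOLLOW(U) = {y, z}; in T'->U S z, S is followed by z with FIRST {z}. Thus FOLLOW(S) = {$, y, z}.
FOLLOW(S'): in U->y S' z, S' is followed by z with FIRST {z}. Thus FOLLOW(S') = {z}.
FOLLOW(T'): in S->T' y, T' is followed by y with FIRST {y}; in T->T' T, T' is followed by T with FIRST {y, z}. Thus FOLLOW(T') = {y, z}.

{y, z}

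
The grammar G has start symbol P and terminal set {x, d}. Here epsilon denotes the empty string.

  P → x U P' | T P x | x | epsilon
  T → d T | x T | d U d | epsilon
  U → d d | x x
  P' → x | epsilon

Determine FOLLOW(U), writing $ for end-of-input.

FIRST(T) = {epsilon, d, x}
FIRST(U) = {d, x}
FIRST(P') = {epsilon, x}
FIRST(P) = {epsilon, d, x}  (via T P x)
FOLLOW(P) includes $ since P is the start symbol.
FOLLOW(P): in P→T P x, P is followed by x with FIRST {x}. Thus FOLLOW(P) = {$, x}.
FOLLOW(T): in P→T P x, T is followed by P x with FIRST {d, x}; in T→d T, the suffix after T is empty (adds nothing new); in T→x T, the suffix after T is empty (adds nothing new). Thus FOLLOW(T) = {d, x}.
FOLLOW(U): in P→x U P', U is followed by P' with FIRST {epsilon, x}; in P→x U P', the suffix after U is nullable, so FOLLOW(U) ⊇ FOLLOW(P) = {$, x}; in T→d U d, U is followed by d with FIRST {d}. Thus FOLLOW(U) = {$, d, x}.
FOLLOW(P'): in P→x U P', the suffix after P' is empty, so FOLLOW(P') ⊇ FOLLOW(P) = {$, x}. Thus FOLLOW(P') = {$, x}.

{$, d, x}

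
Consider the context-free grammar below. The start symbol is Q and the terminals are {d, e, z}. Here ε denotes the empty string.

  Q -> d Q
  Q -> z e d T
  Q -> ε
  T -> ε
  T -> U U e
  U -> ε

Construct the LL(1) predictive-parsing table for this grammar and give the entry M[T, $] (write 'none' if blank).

T -> ε

FIRST(Q) = {ε, d, z}
FIRST(U) = {ε}
FIRST(T) = {ε, e}  (via U U e)
FOLLOW(Q) includes $ since Q is the start symbol.
FOLLOW(Q): in Q->d Q, the suffix after Q is empty (adds nothing new). Thus FOLLOW(Q) = {$}.
FOLLOW(T): in Q->z e d T, the suffix after T is empty, so FOLLOW(T) ⊇ FOLLOW(Q) = {$}. Thus FOLLOW(T) = {$}.
For T -> ε: FIRST(ε) = {ε}, so it goes in M[T, t] for t ∈ {}; since ε ∈ FIRST, also for every t ∈ FOLLOW(T) = {$}.
For T -> U U e: FIRST(U U e) = {e}, so it goes in M[T, t] for t ∈ {e}.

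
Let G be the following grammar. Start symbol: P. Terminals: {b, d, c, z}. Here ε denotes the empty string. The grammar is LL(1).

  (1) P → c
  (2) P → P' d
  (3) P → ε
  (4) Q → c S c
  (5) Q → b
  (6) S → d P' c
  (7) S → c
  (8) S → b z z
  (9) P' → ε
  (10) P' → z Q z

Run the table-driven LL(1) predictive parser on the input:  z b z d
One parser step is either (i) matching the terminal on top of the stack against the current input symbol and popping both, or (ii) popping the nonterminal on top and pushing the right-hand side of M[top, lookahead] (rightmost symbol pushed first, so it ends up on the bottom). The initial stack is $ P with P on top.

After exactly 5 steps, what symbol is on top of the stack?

     Stack      Input      Action
  1  $ P        z b z d $  expand P → P' d
  2  $ d P'     z b z d $  expand P' → z Q z
  3  $ d z Q z  z b z d $  match z
  4  $ d z Q    b z d $    expand Q → b
  5  $ d z b    b z d $    match b
Stack after step 5: $ d z (top = z).

z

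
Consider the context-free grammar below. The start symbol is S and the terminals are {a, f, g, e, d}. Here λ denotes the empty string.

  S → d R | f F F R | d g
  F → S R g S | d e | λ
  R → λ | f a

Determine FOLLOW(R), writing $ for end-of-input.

{$, d, f, g}

FIRST(S) = {d, f}
FIRST(R) = {λ, f}
FIRST(F) = {λ, d, f}  (via S R g S)
FOLLOW(S) includes $ since S is the start symbol.
FOLLOW(S): in F→S R g S (occurrence 1), S is followed by R g S with FIRST {f, g}; in F→S R g S (occurrence 2), the suffix after S is empty, so FOLLOW(S) ⊇ FOLLOW(F) = {$, d, f, g}. Thus FOLLOW(S) = {$, d, f, g}.
FOLLOW(F): in S→f F F R (occurrence 1), F is followed by F R with FIRST {λ, d, f}; in S→f F F R (occurrence 1), the suffix after F is nullable, so FOLLOW(F) ⊇ FOLLOW(S) = {$, d, f, g}; in S→f F F R (occurrence 2), F is followed by R with FIRST {λ, f}; in S→f F F R (occurrence 2), the suffix after F is nullable, so FOLLOW(F) ⊇ FOLLOW(S) = {$, d, f, g}. Thus FOLLOW(F) = {$, d, f, g}.
FOLLOW(R): in S→d R, the suffix after R is empty, so FOLLOW(R) ⊇ FOLLOW(S) = {$, d, f, g}; in S→f F F R, the suffix after R is empty, so FOLLOW(R) ⊇ FOLLOW(S) = {$, d, f, g}; in F→S R g S, R is followed by g S with FIRST {g}. Thus FOLLOW(R) = {$, d, f, g}.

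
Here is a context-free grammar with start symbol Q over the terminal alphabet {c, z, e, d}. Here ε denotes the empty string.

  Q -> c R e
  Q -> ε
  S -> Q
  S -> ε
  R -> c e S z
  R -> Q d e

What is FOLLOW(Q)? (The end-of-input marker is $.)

FIRST(Q): from Q->c R e we get {c}; from Q->ε we get {ε}. So FIRST(Q) = {ε, c}.
FIRST(S): from S->Q we get {ε, c}; from S->ε we get {ε}. So FIRST(S) = {ε, c}.
FIRST(R): from R->c e S z we get {c}; from R->Q d e we get {c, d}. So FIRST(R) = {c, d}.
FOLLOW(Q) includes $ since Q is the start symbol.
FOLLOW(S): in R->c e S z, S is followed by z with FIRST {z}. Thus FOLLOW(S) = {z}.
FOLLOW(Q): in S->Q, the suffix after Q is empty, so FOLLOW(Q) ⊇ FOLLOW(S) = {z}; in R->Q d e, Q is followed by d e with FIRST {d}. Thus FOLLOW(Q) = {$, d, z}.
FOLLOW(R): in Q->c R e, R is followed by e with FIRST {e}. Thus FOLLOW(R) = {e}.

{$, d, z}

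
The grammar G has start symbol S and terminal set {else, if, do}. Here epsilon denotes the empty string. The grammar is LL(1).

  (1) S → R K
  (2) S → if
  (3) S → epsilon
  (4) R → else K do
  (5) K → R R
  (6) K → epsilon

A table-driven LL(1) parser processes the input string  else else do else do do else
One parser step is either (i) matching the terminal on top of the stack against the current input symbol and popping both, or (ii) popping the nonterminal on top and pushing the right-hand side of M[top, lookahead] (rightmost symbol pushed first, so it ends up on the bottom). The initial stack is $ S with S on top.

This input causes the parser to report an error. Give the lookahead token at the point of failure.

$

step 1: stack=$ S  input=else else do else do do else $  — expand S → R K
step 2: stack=$ K R  input=else else do else do do else $  — expand R → else K do
step 3: stack=$ K do K else  input=else else do else do do else $  — match else
step 4: stack=$ K do K  input=else do else do do else $  — expand K → R R
step 5: stack=$ K do R R  input=else do else do do else $  — expand R → else K do
step 6: stack=$ K do R do K else  input=else do else do do else $  — match else
step 7: stack=$ K do R do K  input=do else do do else $  — expand K → epsilon
step 8: stack=$ K do R do  input=do else do do else $  — match do
step 9: stack=$ K do R  input=else do do else $  — expand R → else K do
step 10: stack=$ K do do K else  input=else do do else $  — match else
step 11: stack=$ K do do K  input=do do else $  — expand K → epsilon
step 12: stack=$ K do do  input=do do else $  — match do
step 13: stack=$ K do  input=do else $  — match do
step 14: stack=$ K  input=else $  — expand K → R R
step 15: stack=$ R R  input=else $  — expand R → else K do
step 16: stack=$ R do K else  input=else $  — match else
step 17: stack=$ R do K  input=$  — expand K → epsilon
step 18: stack=$ R do  input=$  — error: top is terminal do but lookahead is $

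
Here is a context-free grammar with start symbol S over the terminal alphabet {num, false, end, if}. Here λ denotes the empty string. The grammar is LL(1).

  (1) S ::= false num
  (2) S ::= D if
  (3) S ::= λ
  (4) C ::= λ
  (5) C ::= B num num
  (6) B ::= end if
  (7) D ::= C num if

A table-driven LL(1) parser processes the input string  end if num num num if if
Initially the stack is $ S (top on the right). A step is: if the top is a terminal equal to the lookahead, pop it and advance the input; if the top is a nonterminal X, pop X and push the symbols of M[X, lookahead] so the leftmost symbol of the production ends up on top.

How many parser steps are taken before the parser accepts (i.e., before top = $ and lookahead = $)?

11

step 1: stack=$ S  input=end if num num num if if $  — expand S ::= D if
step 2: stack=$ if D  input=end if num num num if if $  — expand D ::= C num if
step 3: stack=$ if if num C  input=end if num num num if if $  — expand C ::= B num num
step 4: stack=$ if if num num num B  input=end if num num num if if $  — expand B ::= end if
step 5: stack=$ if if num num num if end  input=end if num num num if if $  — match end
step 6: stack=$ if if num num num if  input=if num num num if if $  — match if
step 7: stack=$ if if num num num  input=num num num if if $  — match num
step 8: stack=$ if if num num  input=num num if if $  — match num
step 9: stack=$ if if num  input=num if if $  — match num
step 10: stack=$ if if  input=if if $  — match if
step 11: stack=$ if  input=if $  — match if
Accept reached after 11 steps.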